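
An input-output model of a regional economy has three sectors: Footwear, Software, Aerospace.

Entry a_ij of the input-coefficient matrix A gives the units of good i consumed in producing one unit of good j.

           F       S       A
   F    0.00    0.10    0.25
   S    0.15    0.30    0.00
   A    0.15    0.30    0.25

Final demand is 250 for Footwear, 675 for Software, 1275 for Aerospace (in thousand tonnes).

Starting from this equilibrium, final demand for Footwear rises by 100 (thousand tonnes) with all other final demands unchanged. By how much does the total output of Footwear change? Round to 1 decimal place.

I − A =
  [   1.00    -0.10    -0.25]
  [  -0.15     0.70     0.00]
  [  -0.15    -0.30     0.75]
Cofactors of I−A, C_ij = (−1)^(i+j)·(minor ij) (rows/columns in the sector order above):
  C_11 = (0.70)(0.75) − (0.00)(-0.30) = 0.5250
  C_12 = −[(-0.15)(0.75) − (0.00)(-0.15)] = 0.1125
  C_13 = (-0.15)(-0.30) − (0.70)(-0.15) = 0.1500
  C_21 = −[(-0.10)(0.75) − (-0.25)(-0.30)] = 0.1500
  C_22 = (1.00)(0.75) − (-0.25)(-0.15) = 0.7125
  C_23 = −[(1.00)(-0.30) − (-0.10)(-0.15)] = 0.3150
  C_31 = (-0.10)(0.00) − (-0.25)(0.70) = 0.1750
  C_32 = −[(1.00)(0.00) − (-0.25)(-0.15)] = 0.0375
  C_33 = (1.00)(0.70) − (-0.10)(-0.15) = 0.6850
det(I−A) = Σ_j (I−A)_1j·C_1j = (1.00)(0.5250) + (-0.10)(0.1125) + (-0.25)(0.1500) = 0.47625
adj(I−A) = Cᵀ =
  [ 0.5250   0.1500   0.1750]
  [ 0.1125   0.7125   0.0375]
  [ 0.1500   0.3150   0.6850]
(I − A)⁻¹ = adj(I−A) / det(I−A) ≈
  [   1.1024     0.3150     0.3675]
  [   0.2362     1.4961     0.0787]
  [   0.3150     0.6614     1.4383]
Δx = (I − A)⁻¹ Δd with Δd having +100 in the Footwear component and 0 elsewhere.
So Δx_F = L_FF · (+100), where L_FF = adj(I−A)_FF / det(I−A) = 0.5250 / 0.47625.
Δx_F = 0.5250 × (+100) / 0.47625 = 52.50 / 0.47625 ≈ 110.2.

Δx_F = 110.2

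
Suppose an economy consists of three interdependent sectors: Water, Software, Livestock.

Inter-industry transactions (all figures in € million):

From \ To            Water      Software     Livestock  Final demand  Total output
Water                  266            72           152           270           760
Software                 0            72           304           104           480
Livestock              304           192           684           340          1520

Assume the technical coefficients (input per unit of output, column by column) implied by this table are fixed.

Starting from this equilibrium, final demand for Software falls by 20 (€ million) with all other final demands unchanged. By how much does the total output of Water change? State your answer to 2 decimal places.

Δx_W = -11.90

Technical coefficients a_ij = z_ij / X_j:
  a_WW = 266/760 = 0.35, a_SW = 0/760 = 0.00, a_LW = 304/760 = 0.40
  a_WS = 72/480 = 0.15, a_SS = 72/480 = 0.15, a_LS = 192/480 = 0.40
  a_WL = 152/1520 = 0.10, a_SL = 304/1520 = 0.20, a_LL = 684/1520 = 0.45
I − A =
  [   0.65    -0.15    -0.10]
  [   0.00     0.85    -0.20]
  [  -0.40    -0.40     0.55]
Cofactors of I−A, C_ij = (−1)^(i+j)·(minor ij) (rows/columns in the sector order above):
  C_11 = (0.85)(0.55) − (-0.20)(-0.40) = 0.3875
  C_12 = −[(0.00)(0.55) − (-0.20)(-0.40)] = 0.0800
  C_13 = (0.00)(-0.40) − (0.85)(-0.40) = 0.3400
  C_21 = −[(-0.15)(0.55) − (-0.10)(-0.40)] = 0.1225
  C_22 = (0.65)(0.55) − (-0.10)(-0.40) = 0.3175
  C_23 = −[(0.65)(-0.40) − (-0.15)(-0.40)] = 0.3200
  C_31 = (-0.15)(-0.20) − (-0.10)(0.85) = 0.1150
  C_32 = −[(0.65)(-0.20) − (-0.10)(0.00)] = 0.1300
  C_33 = (0.65)(0.85) − (-0.15)(0.00) = 0.5525
det(I−A) = Σ_j (I−A)_1j·C_1j = (0.65)(0.3875) + (-0.15)(0.0800) + (-0.10)(0.3400) = 0.205875
adj(I−A) = Cᵀ =
  [ 0.3875   0.1225   0.1150]
  [ 0.0800   0.3175   0.1300]
  [ 0.3400   0.3200   0.5525]
(I − A)⁻¹ = adj(I−A) / det(I−A) ≈
  [   1.8822     0.5950     0.5586]
  [   0.3886     1.5422     0.6315]
  [   1.6515     1.5543     2.6837]
Δx = (I − A)⁻¹ Δd with Δd having -20 in the Software component and 0 elsewhere.
So Δx_W = L_WS · (-20), where L_WS = adj(I−A)_WS / det(I−A) = 0.1225 / 0.205875.
Δx_W = 0.1225 × (-20) / 0.205875 = -2.45 / 0.205875 ≈ -11.90.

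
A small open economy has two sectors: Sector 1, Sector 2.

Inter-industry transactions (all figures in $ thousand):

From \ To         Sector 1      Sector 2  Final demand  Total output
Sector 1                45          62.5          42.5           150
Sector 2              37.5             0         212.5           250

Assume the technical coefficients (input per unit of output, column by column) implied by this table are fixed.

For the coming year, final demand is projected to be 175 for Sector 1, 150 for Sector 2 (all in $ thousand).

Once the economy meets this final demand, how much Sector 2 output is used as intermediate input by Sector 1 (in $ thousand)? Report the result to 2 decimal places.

Technical coefficients a_ij = z_ij / X_j:
  a_11 = 45/150 = 0.30, a_21 = 37.5/150 = 0.25
  a_12 = 62.5/250 = 0.25, a_22 = 0/250 = 0.00
I − A =
  [   0.70    -0.25]
  [  -0.25     1.00]
det(I−A) = (0.70)(1.00) − (-0.25)(-0.25) = 0.6375
adj(I−A) = [[1.00, 0.25], [0.25, 0.70]]
(I − A)⁻¹ = adj(I−A) / det(I−A) ≈
  [   1.5686     0.3922]
  [   0.3922     1.0980]
First solve x = (I − A)⁻¹ d = adj(I−A)·d / det(I−A); in particular x_1 = (1.00·175 + 0.25·150) / 0.6375 = 212.50 / 0.6375 ≈ 333.3333.
Intermediate flow from 2 to 1: z_21 = a_21 · x_1 = 0.25 × 212.50 / 0.6375 = 53.125 / 0.6375 ≈ 83.33.

z_21 = 83.33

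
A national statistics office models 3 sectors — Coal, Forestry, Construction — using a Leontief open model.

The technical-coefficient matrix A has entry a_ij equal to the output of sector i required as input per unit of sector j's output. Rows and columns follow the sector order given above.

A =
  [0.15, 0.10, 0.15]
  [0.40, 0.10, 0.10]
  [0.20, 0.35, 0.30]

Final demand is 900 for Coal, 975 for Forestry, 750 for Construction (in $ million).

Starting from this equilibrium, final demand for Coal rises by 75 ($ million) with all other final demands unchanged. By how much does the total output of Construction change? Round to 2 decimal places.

Δx_3 = 56.11

I − A =
  [   0.85    -0.10    -0.15]
  [  -0.40     0.90    -0.10]
  [  -0.20    -0.35     0.70]
Cofactors of I−A, C_ij = (−1)^(i+j)·(minor ij) (rows/columns in the sector order above):
  C_11 = (0.90)(0.70) − (-0.10)(-0.35) = 0.5950
  C_12 = −[(-0.40)(0.70) − (-0.10)(-0.20)] = 0.3000
  C_13 = (-0.40)(-0.35) − (0.90)(-0.20) = 0.3200
  C_21 = −[(-0.10)(0.70) − (-0.15)(-0.35)] = 0.1225
  C_22 = (0.85)(0.70) − (-0.15)(-0.20) = 0.5650
  C_23 = −[(0.85)(-0.35) − (-0.10)(-0.20)] = 0.3175
  C_31 = (-0.10)(-0.10) − (-0.15)(0.90) = 0.1450
  C_32 = −[(0.85)(-0.10) − (-0.15)(-0.40)] = 0.1450
  C_33 = (0.85)(0.90) − (-0.10)(-0.40) = 0.7250
det(I−A) = Σ_j (I−A)_1j·C_1j = (0.85)(0.5950) + (-0.10)(0.3000) + (-0.15)(0.3200) = 0.42775
adj(I−A) = Cᵀ =
  [ 0.5950   0.1225   0.1450]
  [ 0.3000   0.5650   0.1450]
  [ 0.3200   0.3175   0.7250]
(I − A)⁻¹ = adj(I−A) / det(I−A) ≈
  [   1.3910     0.2864     0.3390]
  [   0.7013     1.3209     0.3390]
  [   0.7481     0.7423     1.6949]
Δx = (I − A)⁻¹ Δd with Δd having +75 in the Coal component and 0 elsewhere.
So Δx_3 = L_31 · (+75), where L_31 = adj(I−A)_31 / det(I−A) = 0.3200 / 0.42775.
Δx_3 = 0.3200 × (+75) / 0.42775 = 24.00 / 0.42775 ≈ 56.11.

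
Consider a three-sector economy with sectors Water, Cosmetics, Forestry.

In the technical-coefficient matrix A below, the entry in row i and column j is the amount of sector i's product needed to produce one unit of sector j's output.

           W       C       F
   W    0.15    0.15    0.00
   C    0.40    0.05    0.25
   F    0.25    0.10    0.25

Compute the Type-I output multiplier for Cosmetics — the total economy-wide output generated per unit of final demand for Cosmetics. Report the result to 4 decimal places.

I − A =
  [   0.85    -0.15     0.00]
  [  -0.40     0.95    -0.25]
  [  -0.25    -0.10     0.75]
Cofactors of I−A, C_ij = (−1)^(i+j)·(minor ij) (rows/columns in the sector order above):
  C_11 = (0.95)(0.75) − (-0.25)(-0.10) = 0.6875
  C_12 = −[(-0.40)(0.75) − (-0.25)(-0.25)] = 0.3625
  C_13 = (-0.40)(-0.10) − (0.95)(-0.25) = 0.2775
  C_21 = −[(-0.15)(0.75) − (0.00)(-0.10)] = 0.1125
  C_22 = (0.85)(0.75) − (0.00)(-0.25) = 0.6375
  C_23 = −[(0.85)(-0.10) − (-0.15)(-0.25)] = 0.1225
  C_31 = (-0.15)(-0.25) − (0.00)(0.95) = 0.0375
  C_32 = −[(0.85)(-0.25) − (0.00)(-0.40)] = 0.2125
  C_33 = (0.85)(0.95) − (-0.15)(-0.40) = 0.7475
det(I−A) = Σ_j (I−A)_1j·C_1j = (0.85)(0.6875) + (-0.15)(0.3625) + (0.00)(0.2775) = 0.5300
adj(I−A) = Cᵀ =
  [ 0.6875   0.1125   0.0375]
  [ 0.3625   0.6375   0.2125]
  [ 0.2775   0.1225   0.7475]
(I − A)⁻¹ = adj(I−A) / det(I−A) ≈
  [   1.29717     0.21226     0.07075]
  [   0.68396     1.20283     0.40094]
  [   0.52358     0.23113     1.41038]
The output multiplier for sector j is the column-j sum of the Leontief inverse (I − A)⁻¹ = adj(I−A) / det(I−A).
Column C of adj(I−A): (0.1125, 0.6375, 0.1225); det(I−A) = 0.5300.
m_C = (0.1125 + 0.6375 + 0.1225) / 0.5300 = 0.8725 / 0.5300 ≈ 1.6462.

m_C = 1.6462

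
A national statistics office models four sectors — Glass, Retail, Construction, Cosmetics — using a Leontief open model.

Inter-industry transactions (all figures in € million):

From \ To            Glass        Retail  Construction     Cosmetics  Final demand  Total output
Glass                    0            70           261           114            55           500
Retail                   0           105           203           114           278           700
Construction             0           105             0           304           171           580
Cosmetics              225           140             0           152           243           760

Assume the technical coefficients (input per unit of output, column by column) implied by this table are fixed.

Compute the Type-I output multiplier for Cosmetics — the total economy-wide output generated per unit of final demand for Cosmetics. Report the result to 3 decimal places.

Technical coefficients a_ij = z_ij / X_j:
  a_11 = 0/500 = 0.00, a_21 = 0/500 = 0.00, a_31 = 0/500 = 0.00, a_41 = 225/500 = 0.45
  a_12 = 70/700 = 0.10, a_22 = 105/700 = 0.15, a_32 = 105/700 = 0.15, a_42 = 140/700 = 0.20
  a_13 = 261/580 = 0.45, a_23 = 203/580 = 0.35, a_33 = 0/580 = 0.00, a_43 = 0/580 = 0.00
  a_14 = 114/760 = 0.15, a_24 = 114/760 = 0.15, a_34 = 304/760 = 0.40, a_44 = 152/760 = 0.20
I − A =
  [   1.00    -0.10    -0.45    -0.15]
  [   0.00     0.85    -0.35    -0.15]
  [   0.00    -0.15     1.00    -0.40]
  [  -0.45    -0.20     0.00     0.80]
Compute the cofactors C_ij = (−1)^(i+j)·(3×3 minor ij) of I−A; the adjugate is their transpose:
adj(I−A) = Cᵀ =
  [ 0.580000   0.200000   0.331000   0.311750]
  [ 0.130500   0.651500   0.286750   0.290000]
  [ 0.163125   0.207875   0.585875   0.362500]
  [ 0.358875   0.275375   0.257875   0.797500]
det(I−A) = Σ_j (I−A)_1j·C_1j = (1.00)(0.580000) + (-0.10)(0.130500) + (-0.45)(0.163125) + (-0.15)(0.358875) = 0.4397125
(I − A)⁻¹ = adj(I−A) / det(I−A) ≈
  [   1.3190     0.4548     0.7528     0.7090]
  [   0.2968     1.4816     0.6521     0.6595]
  [   0.3710     0.4728     1.3324     0.8244]
  [   0.8162     0.6263     0.5865     1.8137]
The output multiplier for sector j is the column-j sum of the Leontief inverse (I − A)⁻¹ = adj(I−A) / det(I−A).
Column 4 of adj(I−A): (0.311750, 0.290000, 0.362500, 0.797500); det(I−A) = 0.4397125.
m_4 = (0.311750 + 0.290000 + 0.362500 + 0.797500) / 0.4397125 = 1.76175 / 0.4397125 ≈ 4.007.

m_4 = 4.007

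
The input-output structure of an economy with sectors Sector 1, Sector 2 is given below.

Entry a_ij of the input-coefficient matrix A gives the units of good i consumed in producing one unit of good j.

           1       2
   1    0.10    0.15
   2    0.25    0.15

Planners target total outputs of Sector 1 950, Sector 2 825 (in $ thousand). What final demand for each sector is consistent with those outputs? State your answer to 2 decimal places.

d_1 = 731.25, d_2 = 463.75

I − A =
  [   0.90    -0.15]
  [  -0.25     0.85]
d = (I − A) x:
  d_1 = (+0.90)·950 + (-0.15)·825 = 731.25
  d_2 = (-0.25)·950 + (+0.85)·825 = 463.75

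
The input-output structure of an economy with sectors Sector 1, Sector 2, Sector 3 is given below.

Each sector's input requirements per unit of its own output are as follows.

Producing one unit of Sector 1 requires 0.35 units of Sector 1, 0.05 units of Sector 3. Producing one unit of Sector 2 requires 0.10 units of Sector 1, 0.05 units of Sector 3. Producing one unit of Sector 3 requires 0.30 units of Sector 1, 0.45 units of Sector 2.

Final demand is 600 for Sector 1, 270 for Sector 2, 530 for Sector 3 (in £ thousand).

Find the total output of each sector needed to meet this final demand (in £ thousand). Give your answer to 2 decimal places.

x_1 = 1294.88, x_2 = 550.01, x_3 = 622.24

I − A =
  [   0.65    -0.10    -0.30]
  [   0.00     1.00    -0.45]
  [  -0.05    -0.05     1.00]
Cofactors of I−A, C_ij = (−1)^(i+j)·(minor ij) (rows/columns in the sector order above):
  C_11 = (1.00)(1.00) − (-0.45)(-0.05) = 0.9775
  C_12 = −[(0.00)(1.00) − (-0.45)(-0.05)] = 0.0225
  C_13 = (0.00)(-0.05) − (1.00)(-0.05) = 0.0500
  C_21 = −[(-0.10)(1.00) − (-0.30)(-0.05)] = 0.1150
  C_22 = (0.65)(1.00) − (-0.30)(-0.05) = 0.6350
  C_23 = −[(0.65)(-0.05) − (-0.10)(-0.05)] = 0.0375
  C_31 = (-0.10)(-0.45) − (-0.30)(1.00) = 0.3450
  C_32 = −[(0.65)(-0.45) − (-0.30)(0.00)] = 0.2925
  C_33 = (0.65)(1.00) − (-0.10)(0.00) = 0.6500
det(I−A) = Σ_j (I−A)_1j·C_1j = (0.65)(0.9775) + (-0.10)(0.0225) + (-0.30)(0.0500) = 0.618125
adj(I−A) = Cᵀ =
  [ 0.9775   0.1150   0.3450]
  [ 0.0225   0.6350   0.2925]
  [ 0.0500   0.0375   0.6500]
(I − A)⁻¹ = adj(I−A) / det(I−A) ≈
  [   1.5814     0.1860     0.5581]
  [   0.0364     1.0273     0.4732]
  [   0.0809     0.0607     1.0516]
x = (I − A)⁻¹ d = adj(I−A)·d / det(I−A), with det(I−A) = 0.618125:
  x_1 = (0.9775·600 + 0.1150·270 + 0.3450·530) / 0.618125 = 800.40 / 0.618125 ≈ 1294.88
  x_2 = (0.0225·600 + 0.6350·270 + 0.2925·530) / 0.618125 = 339.975 / 0.618125 ≈ 550.01
  x_3 = (0.0500·600 + 0.0375·270 + 0.6500·530) / 0.618125 = 384.625 / 0.618125 ≈ 622.24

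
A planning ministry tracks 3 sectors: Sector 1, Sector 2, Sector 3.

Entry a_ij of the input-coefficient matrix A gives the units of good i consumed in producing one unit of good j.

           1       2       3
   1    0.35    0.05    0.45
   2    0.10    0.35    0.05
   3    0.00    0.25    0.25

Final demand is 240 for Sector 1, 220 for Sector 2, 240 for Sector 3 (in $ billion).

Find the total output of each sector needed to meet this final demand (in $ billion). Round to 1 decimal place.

x_1 = 741.4, x_2 = 489.7, x_3 = 483.2

I − A =
  [   0.65    -0.05    -0.45]
  [  -0.10     0.65    -0.05]
  [   0.00    -0.25     0.75]
Cofactors of I−A, C_ij = (−1)^(i+j)·(minor ij) (rows/columns in the sector order above):
  C_11 = (0.65)(0.75) − (-0.05)(-0.25) = 0.4750
  C_12 = −[(-0.10)(0.75) − (-0.05)(0.00)] = 0.0750
  C_13 = (-0.10)(-0.25) − (0.65)(0.00) = 0.0250
  C_21 = −[(-0.05)(0.75) − (-0.45)(-0.25)] = 0.1500
  C_22 = (0.65)(0.75) − (-0.45)(0.00) = 0.4875
  C_23 = −[(0.65)(-0.25) − (-0.05)(0.00)] = 0.1625
  C_31 = (-0.05)(-0.05) − (-0.45)(0.65) = 0.2950
  C_32 = −[(0.65)(-0.05) − (-0.45)(-0.10)] = 0.0775
  C_33 = (0.65)(0.65) − (-0.05)(-0.10) = 0.4175
det(I−A) = Σ_j (I−A)_1j·C_1j = (0.65)(0.4750) + (-0.05)(0.0750) + (-0.45)(0.0250) = 0.29375
adj(I−A) = Cᵀ =
  [ 0.4750   0.1500   0.2950]
  [ 0.0750   0.4875   0.0775]
  [ 0.0250   0.1625   0.4175]
(I − A)⁻¹ = adj(I−A) / det(I−A) ≈
  [   1.6170     0.5106     1.0043]
  [   0.2553     1.6596     0.2638]
  [   0.0851     0.5532     1.4213]
x = (I − A)⁻¹ d = adj(I−A)·d / det(I−A), with det(I−A) = 0.29375:
  x_1 = (0.4750·240 + 0.1500·220 + 0.2950·240) / 0.29375 = 217.80 / 0.29375 ≈ 741.4
  x_2 = (0.0750·240 + 0.4875·220 + 0.0775·240) / 0.29375 = 143.85 / 0.29375 ≈ 489.7
  x_3 = (0.0250·240 + 0.1625·220 + 0.4175·240) / 0.29375 = 141.95 / 0.29375 ≈ 483.2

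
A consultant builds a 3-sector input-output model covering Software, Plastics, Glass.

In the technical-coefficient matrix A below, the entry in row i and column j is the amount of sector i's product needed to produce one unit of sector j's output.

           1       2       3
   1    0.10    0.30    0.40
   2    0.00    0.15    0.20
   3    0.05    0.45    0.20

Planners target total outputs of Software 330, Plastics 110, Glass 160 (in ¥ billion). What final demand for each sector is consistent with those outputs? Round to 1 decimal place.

I − A =
  [   0.90    -0.30    -0.40]
  [   0.00     0.85    -0.20]
  [  -0.05    -0.45     0.80]
d = (I − A) x:
  d_1 = (+0.90)·330 + (-0.30)·110 + (-0.40)·160 = 200.0
  d_2 = (+0.00)·330 + (+0.85)·110 + (-0.20)·160 = 61.5
  d_3 = (-0.05)·330 + (-0.45)·110 + (+0.80)·160 = 62.0

d_1 = 200.0, d_2 = 61.5, d_3 = 62.0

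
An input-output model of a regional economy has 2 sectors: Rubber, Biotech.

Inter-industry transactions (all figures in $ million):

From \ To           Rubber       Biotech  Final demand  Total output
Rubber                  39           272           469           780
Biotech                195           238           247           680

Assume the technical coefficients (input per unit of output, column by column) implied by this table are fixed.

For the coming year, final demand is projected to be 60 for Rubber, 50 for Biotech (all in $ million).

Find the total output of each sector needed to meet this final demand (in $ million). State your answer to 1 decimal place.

Technical coefficients a_ij = z_ij / X_j:
  a_11 = 39/780 = 0.05, a_21 = 195/780 = 0.25
  a_12 = 272/680 = 0.40, a_22 = 238/680 = 0.35
I − A =
  [   0.95    -0.40]
  [  -0.25     0.65]
det(I−A) = (0.95)(0.65) − (-0.40)(-0.25) = 0.5175
adj(I−A) = [[0.65, 0.40], [0.25, 0.95]]
(I − A)⁻¹ = adj(I−A) / det(I−A) ≈
  [   1.2560     0.7729]
  [   0.4831     1.8357]
x = (I − A)⁻¹ d = adj(I−A)·d / det(I−A), with det(I−A) = 0.5175:
  x_1 = (0.65·60 + 0.40·50) / 0.5175 = 59.00 / 0.5175 ≈ 114.0
  x_2 = (0.25·60 + 0.95·50) / 0.5175 = 62.50 / 0.5175 ≈ 120.8

x_1 = 114.0, x_2 = 120.8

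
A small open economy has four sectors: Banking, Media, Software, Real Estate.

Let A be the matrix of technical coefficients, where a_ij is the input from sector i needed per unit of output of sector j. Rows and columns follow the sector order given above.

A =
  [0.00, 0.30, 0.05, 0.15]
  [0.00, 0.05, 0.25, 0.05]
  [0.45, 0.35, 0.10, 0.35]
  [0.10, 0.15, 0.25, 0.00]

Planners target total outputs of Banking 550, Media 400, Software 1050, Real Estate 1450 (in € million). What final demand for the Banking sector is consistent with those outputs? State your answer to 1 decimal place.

I − A =
  [   1.00    -0.30    -0.05    -0.15]
  [   0.00     0.95    -0.25    -0.05]
  [  -0.45    -0.35     0.90    -0.35]
  [  -0.10    -0.15    -0.25     1.00]
d = (I − A) x:
  d_B = (+1.00)·550 + (-0.30)·400 + (-0.05)·1050 + (-0.15)·1450 = 160.0
  d_M = (+0.00)·550 + (+0.95)·400 + (-0.25)·1050 + (-0.05)·1450 = 45.0
  d_S = (-0.45)·550 + (-0.35)·400 + (+0.90)·1050 + (-0.35)·1450 = 50.0
  d_R = (-0.10)·550 + (-0.15)·400 + (-0.25)·1050 + (+1.00)·1450 = 1072.5

d_B = 160.0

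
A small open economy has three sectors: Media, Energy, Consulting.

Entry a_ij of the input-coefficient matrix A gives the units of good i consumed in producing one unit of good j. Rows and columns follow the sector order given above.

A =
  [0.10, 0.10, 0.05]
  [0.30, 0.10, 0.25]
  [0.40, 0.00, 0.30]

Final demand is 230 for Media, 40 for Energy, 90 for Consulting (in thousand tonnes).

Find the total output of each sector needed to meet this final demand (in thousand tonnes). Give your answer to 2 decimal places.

x_M = 297.30, x_E = 226.45, x_C = 298.46

I − A =
  [   0.90    -0.10    -0.05]
  [  -0.30     0.90    -0.25]
  [  -0.40     0.00     0.70]
Cofactors of I−A, C_ij = (−1)^(i+j)·(minor ij) (rows/columns in the sector order above):
  C_11 = (0.90)(0.70) − (-0.25)(0.00) = 0.6300
  C_12 = −[(-0.30)(0.70) − (-0.25)(-0.40)] = 0.3100
  C_13 = (-0.30)(0.00) − (0.90)(-0.40) = 0.3600
  C_21 = −[(-0.10)(0.70) − (-0.05)(0.00)] = 0.0700
  C_22 = (0.90)(0.70) − (-0.05)(-0.40) = 0.6100
  C_23 = −[(0.90)(0.00) − (-0.10)(-0.40)] = 0.0400
  C_31 = (-0.10)(-0.25) − (-0.05)(0.90) = 0.0700
  C_32 = −[(0.90)(-0.25) − (-0.05)(-0.30)] = 0.2400
  C_33 = (0.90)(0.90) − (-0.10)(-0.30) = 0.7800
det(I−A) = Σ_j (I−A)_1j·C_1j = (0.90)(0.6300) + (-0.10)(0.3100) + (-0.05)(0.3600) = 0.5180
adj(I−A) = Cᵀ =
  [ 0.6300   0.0700   0.0700]
  [ 0.3100   0.6100   0.2400]
  [ 0.3600   0.0400   0.7800]
(I − A)⁻¹ = adj(I−A) / det(I−A) ≈
  [   1.2162     0.1351     0.1351]
  [   0.5985     1.1776     0.4633]
  [   0.6950     0.0772     1.5058]
x = (I − A)⁻¹ d = adj(I−A)·d / det(I−A), with det(I−A) = 0.5180:
  x_M = (0.6300·230 + 0.0700·40 + 0.0700·90) / 0.5180 = 154.00 / 0.5180 ≈ 297.30
  x_E = (0.3100·230 + 0.6100·40 + 0.2400·90) / 0.5180 = 117.30 / 0.5180 ≈ 226.45
  x_C = (0.3600·230 + 0.0400·40 + 0.7800·90) / 0.5180 = 154.60 / 0.5180 ≈ 298.46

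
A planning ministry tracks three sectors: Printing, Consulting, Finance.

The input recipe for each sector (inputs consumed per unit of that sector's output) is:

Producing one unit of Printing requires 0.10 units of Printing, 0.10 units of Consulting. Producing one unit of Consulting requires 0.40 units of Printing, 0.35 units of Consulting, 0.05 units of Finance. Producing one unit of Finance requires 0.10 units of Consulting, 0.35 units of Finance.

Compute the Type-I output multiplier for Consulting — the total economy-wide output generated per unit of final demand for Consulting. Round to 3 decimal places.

I − A =
  [   0.90    -0.40     0.00]
  [  -0.10     0.65    -0.10]
  [   0.00    -0.05     0.65]
Cofactors of I−A, C_ij = (−1)^(i+j)·(minor ij) (rows/columns in the sector order above):
  C_11 = (0.65)(0.65) − (-0.10)(-0.05) = 0.4175
  C_12 = −[(-0.10)(0.65) − (-0.10)(0.00)] = 0.0650
  C_13 = (-0.10)(-0.05) − (0.65)(0.00) = 0.0050
  C_21 = −[(-0.40)(0.65) − (0.00)(-0.05)] = 0.2600
  C_22 = (0.90)(0.65) − (0.00)(0.00) = 0.5850
  C_23 = −[(0.90)(-0.05) − (-0.40)(0.00)] = 0.0450
  C_31 = (-0.40)(-0.10) − (0.00)(0.65) = 0.0400
  C_32 = −[(0.90)(-0.10) − (0.00)(-0.10)] = 0.0900
  C_33 = (0.90)(0.65) − (-0.40)(-0.10) = 0.5450
det(I−A) = Σ_j (I−A)_1j·C_1j = (0.90)(0.4175) + (-0.40)(0.0650) + (0.00)(0.0050) = 0.34975
adj(I−A) = Cᵀ =
  [ 0.4175   0.2600   0.0400]
  [ 0.0650   0.5850   0.0900]
  [ 0.0050   0.0450   0.5450]
(I − A)⁻¹ = adj(I−A) / det(I−A) ≈
  [   1.1937     0.7434     0.1144]
  [   0.1858     1.6726     0.2573]
  [   0.0143     0.1287     1.5583]
The output multiplier for sector j is the column-j sum of the Leontief inverse (I − A)⁻¹ = adj(I−A) / det(I−A).
Column 2 of adj(I−A): (0.2600, 0.5850, 0.0450); det(I−A) = 0.34975.
m_2 = (0.2600 + 0.5850 + 0.0450) / 0.34975 = 0.89 / 0.34975 ≈ 2.545.

m_2 = 2.545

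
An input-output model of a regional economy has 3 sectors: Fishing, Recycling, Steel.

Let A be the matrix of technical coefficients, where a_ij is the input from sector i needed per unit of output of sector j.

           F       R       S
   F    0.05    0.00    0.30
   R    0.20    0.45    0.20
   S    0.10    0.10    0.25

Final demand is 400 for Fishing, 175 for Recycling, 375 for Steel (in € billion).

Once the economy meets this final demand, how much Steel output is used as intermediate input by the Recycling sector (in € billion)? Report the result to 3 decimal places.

I − A =
  [   0.95     0.00    -0.30]
  [  -0.20     0.55    -0.20]
  [  -0.10    -0.10     0.75]
Cofactors of I−A, C_ij = (−1)^(i+j)·(minor ij) (rows/columns in the sector order above):
  C_11 = (0.55)(0.75) − (-0.20)(-0.10) = 0.3925
  C_12 = −[(-0.20)(0.75) − (-0.20)(-0.10)] = 0.1700
  C_13 = (-0.20)(-0.10) − (0.55)(-0.10) = 0.0750
  C_21 = −[(0.00)(0.75) − (-0.30)(-0.10)] = 0.0300
  C_22 = (0.95)(0.75) − (-0.30)(-0.10) = 0.6825
  C_23 = −[(0.95)(-0.10) − (0.00)(-0.10)] = 0.0950
  C_31 = (0.00)(-0.20) − (-0.30)(0.55) = 0.1650
  C_32 = −[(0.95)(-0.20) − (-0.30)(-0.20)] = 0.2500
  C_33 = (0.95)(0.55) − (0.00)(-0.20) = 0.5225
det(I−A) = Σ_j (I−A)_1j·C_1j = (0.95)(0.3925) + (0.00)(0.1700) + (-0.30)(0.0750) = 0.350375
adj(I−A) = Cᵀ =
  [ 0.3925   0.0300   0.1650]
  [ 0.1700   0.6825   0.2500]
  [ 0.0750   0.0950   0.5225]
(I − A)⁻¹ = adj(I−A) / det(I−A) ≈
  [   1.1202     0.0856     0.4709]
  [   0.4852     1.9479     0.7135]
  [   0.2141     0.2711     1.4913]
First solve x = (I − A)⁻¹ d = adj(I−A)·d / det(I−A); in particular x_R = (0.1700·400 + 0.6825·175 + 0.2500·375) / 0.350375 = 281.1875 / 0.350375 ≈ 802.53300.
Intermediate flow from S to R: z_SR = a_SR · x_R = 0.10 × 281.1875 / 0.350375 = 28.11875 / 0.350375 ≈ 80.253.

z_SR = 80.253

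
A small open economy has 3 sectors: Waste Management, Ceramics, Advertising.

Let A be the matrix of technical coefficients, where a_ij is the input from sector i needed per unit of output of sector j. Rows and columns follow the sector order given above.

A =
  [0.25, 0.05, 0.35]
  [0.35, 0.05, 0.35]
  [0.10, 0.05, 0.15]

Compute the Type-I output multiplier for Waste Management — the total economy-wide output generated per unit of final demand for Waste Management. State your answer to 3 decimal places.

m_1 = 2.302

I − A =
  [   0.75    -0.05    -0.35]
  [  -0.35     0.95    -0.35]
  [  -0.10    -0.05     0.85]
Cofactors of I−A, C_ij = (−1)^(i+j)·(minor ij) (rows/columns in the sector order above):
  C_11 = (0.95)(0.85) − (-0.35)(-0.05) = 0.7900
  C_12 = −[(-0.35)(0.85) − (-0.35)(-0.10)] = 0.3325
  C_13 = (-0.35)(-0.05) − (0.95)(-0.10) = 0.1125
  C_21 = −[(-0.05)(0.85) − (-0.35)(-0.05)] = 0.0600
  C_22 = (0.75)(0.85) − (-0.35)(-0.10) = 0.6025
  C_23 = −[(0.75)(-0.05) − (-0.05)(-0.10)] = 0.0425
  C_31 = (-0.05)(-0.35) − (-0.35)(0.95) = 0.3500
  C_32 = −[(0.75)(-0.35) − (-0.35)(-0.35)] = 0.3850
  C_33 = (0.75)(0.95) − (-0.05)(-0.35) = 0.6950
det(I−A) = Σ_j (I−A)_1j·C_1j = (0.75)(0.7900) + (-0.05)(0.3325) + (-0.35)(0.1125) = 0.5365
adj(I−A) = Cᵀ =
  [ 0.7900   0.0600   0.3500]
  [ 0.3325   0.6025   0.3850]
  [ 0.1125   0.0425   0.6950]
(I − A)⁻¹ = adj(I−A) / det(I−A) ≈
  [   1.4725     0.1118     0.6524]
  [   0.6198     1.1230     0.7176]
  [   0.2097     0.0792     1.2954]
The output multiplier for sector j is the column-j sum of the Leontief inverse (I − A)⁻¹ = adj(I−A) / det(I−A).
Column 1 of adj(I−A): (0.7900, 0.3325, 0.1125); det(I−A) = 0.5365.
m_1 = (0.7900 + 0.3325 + 0.1125) / 0.5365 = 1.235 / 0.5365 ≈ 2.302.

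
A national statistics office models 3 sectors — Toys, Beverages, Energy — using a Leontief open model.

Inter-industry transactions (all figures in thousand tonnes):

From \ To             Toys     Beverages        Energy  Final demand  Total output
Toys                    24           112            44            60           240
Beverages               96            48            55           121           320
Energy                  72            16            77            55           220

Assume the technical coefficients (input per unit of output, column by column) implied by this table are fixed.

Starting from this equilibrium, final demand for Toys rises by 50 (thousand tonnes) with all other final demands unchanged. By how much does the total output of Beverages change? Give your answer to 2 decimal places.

Technical coefficients a_ij = z_ij / X_j:
  a_11 = 24/240 = 0.10, a_21 = 96/240 = 0.40, a_31 = 72/240 = 0.30
  a_12 = 112/320 = 0.35, a_22 = 48/320 = 0.15, a_32 = 16/320 = 0.05
  a_13 = 44/220 = 0.20, a_23 = 55/220 = 0.25, a_33 = 77/220 = 0.35
I − A =
  [   0.90    -0.35    -0.20]
  [  -0.40     0.85    -0.25]
  [  -0.30    -0.05     0.65]
Cofactors of I−A, C_ij = (−1)^(i+j)·(minor ij) (rows/columns in the sector order above):
  C_11 = (0.85)(0.65) − (-0.25)(-0.05) = 0.5400
  C_12 = −[(-0.40)(0.65) − (-0.25)(-0.30)] = 0.3350
  C_13 = (-0.40)(-0.05) − (0.85)(-0.30) = 0.2750
  C_21 = −[(-0.35)(0.65) − (-0.20)(-0.05)] = 0.2375
  C_22 = (0.90)(0.65) − (-0.20)(-0.30) = 0.5250
  C_23 = −[(0.90)(-0.05) − (-0.35)(-0.30)] = 0.1500
  C_31 = (-0.35)(-0.25) − (-0.20)(0.85) = 0.2575
  C_32 = −[(0.90)(-0.25) − (-0.20)(-0.40)] = 0.3050
  C_33 = (0.90)(0.85) − (-0.35)(-0.40) = 0.6250
det(I−A) = Σ_j (I−A)_1j·C_1j = (0.90)(0.5400) + (-0.35)(0.3350) + (-0.20)(0.2750) = 0.31375
adj(I−A) = Cᵀ =
  [ 0.5400   0.2375   0.2575]
  [ 0.3350   0.5250   0.3050]
  [ 0.2750   0.1500   0.6250]
(I − A)⁻¹ = adj(I−A) / det(I−A) ≈
  [   1.7211     0.7570     0.8207]
  [   1.0677     1.6733     0.9721]
  [   0.8765     0.4781     1.9920]
Δx = (I − A)⁻¹ Δd with Δd having +50 in the Toys component and 0 elsewhere.
So Δx_2 = L_21 · (+50), where L_21 = adj(I−A)_21 / det(I−A) = 0.3350 / 0.31375.
Δx_2 = 0.3350 × (+50) / 0.31375 = 16.75 / 0.31375 ≈ 53.39.

Δx_2 = 53.39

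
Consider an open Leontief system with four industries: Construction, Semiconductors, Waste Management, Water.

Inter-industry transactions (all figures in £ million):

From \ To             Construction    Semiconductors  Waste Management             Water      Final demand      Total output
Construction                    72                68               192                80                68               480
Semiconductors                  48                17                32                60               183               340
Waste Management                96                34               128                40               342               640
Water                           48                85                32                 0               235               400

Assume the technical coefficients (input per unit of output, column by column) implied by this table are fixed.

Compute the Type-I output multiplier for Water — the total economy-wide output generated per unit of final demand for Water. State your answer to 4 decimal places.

Technical coefficients a_ij = z_ij / X_j:
  a_11 = 72/480 = 0.15, a_21 = 48/480 = 0.10, a_31 = 96/480 = 0.20, a_41 = 48/480 = 0.10
  a_12 = 68/340 = 0.20, a_22 = 17/340 = 0.05, a_32 = 34/340 = 0.10, a_42 = 85/340 = 0.25
  a_13 = 192/640 = 0.30, a_23 = 32/640 = 0.05, a_33 = 128/640 = 0.20, a_43 = 32/640 = 0.05
  a_14 = 80/400 = 0.20, a_24 = 60/400 = 0.15, a_34 = 40/400 = 0.10, a_44 = 0/400 = 0.00
I − A =
  [   0.85    -0.20    -0.30    -0.20]
  [  -0.10     0.95    -0.05    -0.15]
  [  -0.20    -0.10     0.80    -0.10]
  [  -0.10    -0.25    -0.05     1.00]
Compute the cofactors C_ij = (−1)^(i+j)·(3×3 minor ij) of I−A; the adjugate is their transpose:
adj(I−A) = Cᵀ =
  [ 0.718250   0.237500   0.297250   0.209000]
  [ 0.103500   0.594750   0.083375   0.118250]
  [ 0.206000   0.156250   0.728625   0.137500]
  [ 0.108000   0.180250   0.087000   0.563750]
det(I−A) = Σ_j (I−A)_1j·C_1j = (0.85)(0.718250) + (-0.20)(0.103500) + (-0.30)(0.206000) + (-0.20)(0.108000) = 0.5064125
(I − A)⁻¹ = adj(I−A) / det(I−A) ≈
  [   1.41831     0.46899     0.58697     0.41271]
  [   0.20438     1.17444     0.16464     0.23351]
  [   0.40678     0.30854     1.43880     0.27152]
  [   0.21326     0.35594     0.17180     1.11322]
The output multiplier for sector j is the column-j sum of the Leontief inverse (I − A)⁻¹ = adj(I−A) / det(I−A).
Column 4 of adj(I−A): (0.209000, 0.118250, 0.137500, 0.563750); det(I−A) = 0.5064125.
m_4 = (0.209000 + 0.118250 + 0.137500 + 0.563750) / 0.5064125 = 1.0285 / 0.5064125 ≈ 2.0310.

m_4 = 2.0310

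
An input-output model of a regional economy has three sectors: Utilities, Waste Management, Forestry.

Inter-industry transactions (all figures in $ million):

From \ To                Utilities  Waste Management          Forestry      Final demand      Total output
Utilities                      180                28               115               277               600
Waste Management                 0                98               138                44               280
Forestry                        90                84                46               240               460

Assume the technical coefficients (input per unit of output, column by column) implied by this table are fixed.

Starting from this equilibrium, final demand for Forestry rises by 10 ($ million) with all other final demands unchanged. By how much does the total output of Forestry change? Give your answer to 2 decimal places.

Technical coefficients a_ij = z_ij / X_j:
  a_11 = 180/600 = 0.30, a_21 = 0/600 = 0.00, a_31 = 90/600 = 0.15
  a_12 = 28/280 = 0.10, a_22 = 98/280 = 0.35, a_32 = 84/280 = 0.30
  a_13 = 115/460 = 0.25, a_23 = 138/460 = 0.30, a_33 = 46/460 = 0.10
I − A =
  [   0.70    -0.10    -0.25]
  [   0.00     0.65    -0.30]
  [  -0.15    -0.30     0.90]
Cofactors of I−A, C_ij = (−1)^(i+j)·(minor ij) (rows/columns in the sector order above):
  C_11 = (0.65)(0.90) − (-0.30)(-0.30) = 0.4950
  C_12 = −[(0.00)(0.90) − (-0.30)(-0.15)] = 0.0450
  C_13 = (0.00)(-0.30) − (0.65)(-0.15) = 0.0975
  C_21 = −[(-0.10)(0.90) − (-0.25)(-0.30)] = 0.1650
  C_22 = (0.70)(0.90) − (-0.25)(-0.15) = 0.5925
  C_23 = −[(0.70)(-0.30) − (-0.10)(-0.15)] = 0.2250
  C_31 = (-0.10)(-0.30) − (-0.25)(0.65) = 0.1925
  C_32 = −[(0.70)(-0.30) − (-0.25)(0.00)] = 0.2100
  C_33 = (0.70)(0.65) − (-0.10)(0.00) = 0.4550
det(I−A) = Σ_j (I−A)_1j·C_1j = (0.70)(0.4950) + (-0.10)(0.0450) + (-0.25)(0.0975) = 0.317625
adj(I−A) = Cᵀ =
  [ 0.4950   0.1650   0.1925]
  [ 0.0450   0.5925   0.2100]
  [ 0.0975   0.2250   0.4550]
(I − A)⁻¹ = adj(I−A) / det(I−A) ≈
  [   1.5584     0.5195     0.6061]
  [   0.1417     1.8654     0.6612]
  [   0.3070     0.7084     1.4325]
Δx = (I − A)⁻¹ Δd with Δd having +10 in the Forestry component and 0 elsewhere.
So Δx_3 = L_33 · (+10), where L_33 = adj(I−A)_33 / det(I−A) = 0.4550 / 0.317625.
Δx_3 = 0.4550 × (+10) / 0.317625 = 4.55 / 0.317625 ≈ 14.33.

Δx_3 = 14.33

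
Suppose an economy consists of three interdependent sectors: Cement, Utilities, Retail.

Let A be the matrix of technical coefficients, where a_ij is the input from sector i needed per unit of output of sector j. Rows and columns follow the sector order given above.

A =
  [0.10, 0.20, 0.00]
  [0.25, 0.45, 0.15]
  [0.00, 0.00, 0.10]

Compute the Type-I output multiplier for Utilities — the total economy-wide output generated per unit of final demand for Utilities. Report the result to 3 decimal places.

I − A =
  [   0.90    -0.20     0.00]
  [  -0.25     0.55    -0.15]
  [   0.00     0.00     0.90]
Cofactors of I−A, C_ij = (−1)^(i+j)·(minor ij) (rows/columns in the sector order above):
  C_11 = (0.55)(0.90) − (-0.15)(0.00) = 0.4950
  C_12 = −[(-0.25)(0.90) − (-0.15)(0.00)] = 0.2250
  C_13 = (-0.25)(0.00) − (0.55)(0.00) = 0.0000
  C_21 = −[(-0.20)(0.90) − (0.00)(0.00)] = 0.1800
  C_22 = (0.90)(0.90) − (0.00)(0.00) = 0.8100
  C_23 = −[(0.90)(0.00) − (-0.20)(0.00)] = 0.0000
  C_31 = (-0.20)(-0.15) − (0.00)(0.55) = 0.0300
  C_32 = −[(0.90)(-0.15) − (0.00)(-0.25)] = 0.1350
  C_33 = (0.90)(0.55) − (-0.20)(-0.25) = 0.4450
det(I−A) = Σ_j (I−A)_1j·C_1j = (0.90)(0.4950) + (-0.20)(0.2250) + (0.00)(0.0000) = 0.4005
adj(I−A) = Cᵀ =
  [ 0.4950   0.1800   0.0300]
  [ 0.2250   0.8100   0.1350]
  [ 0.0000   0.0000   0.4450]
(I − A)⁻¹ = adj(I−A) / det(I−A) ≈
  [   1.2360     0.4494     0.0749]
  [   0.5618     2.0225     0.3371]
  [   0.0000     0.0000     1.1111]
The output multiplier for sector j is the column-j sum of the Leontief inverse (I − A)⁻¹ = adj(I−A) / det(I−A).
Column U of adj(I−A): (0.1800, 0.8100, 0.0000); det(I−A) = 0.4005.
m_U = (0.1800 + 0.8100 + 0.0000) / 0.4005 = 0.99 / 0.4005 ≈ 2.472.

m_U = 2.472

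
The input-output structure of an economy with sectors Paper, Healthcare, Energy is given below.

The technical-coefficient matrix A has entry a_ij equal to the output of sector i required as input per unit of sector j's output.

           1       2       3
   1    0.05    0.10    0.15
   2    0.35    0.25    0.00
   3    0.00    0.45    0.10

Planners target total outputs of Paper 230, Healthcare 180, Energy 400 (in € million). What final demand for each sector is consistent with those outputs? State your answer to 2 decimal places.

d_1 = 140.50, d_2 = 54.50, d_3 = 279.00

I − A =
  [   0.95    -0.10    -0.15]
  [  -0.35     0.75     0.00]
  [   0.00    -0.45     0.90]
d = (I − A) x:
  d_1 = (+0.95)·230 + (-0.10)·180 + (-0.15)·400 = 140.50
  d_2 = (-0.35)·230 + (+0.75)·180 + (+0.00)·400 = 54.50
  d_3 = (+0.00)·230 + (-0.45)·180 + (+0.90)·400 = 279.00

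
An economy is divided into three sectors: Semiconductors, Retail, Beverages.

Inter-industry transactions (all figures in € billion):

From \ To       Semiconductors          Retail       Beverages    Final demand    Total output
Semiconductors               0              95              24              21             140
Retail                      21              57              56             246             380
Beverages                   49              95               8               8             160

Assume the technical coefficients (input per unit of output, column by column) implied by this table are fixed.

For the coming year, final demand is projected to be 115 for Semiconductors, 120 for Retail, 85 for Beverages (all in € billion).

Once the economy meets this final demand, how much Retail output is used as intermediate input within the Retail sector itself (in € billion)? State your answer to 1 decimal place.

z_22 = 42.2

Technical coefficients a_ij = z_ij / X_j:
  a_11 = 0/140 = 0.00, a_21 = 21/140 = 0.15, a_31 = 49/140 = 0.35
  a_12 = 95/380 = 0.25, a_22 = 57/380 = 0.15, a_32 = 95/380 = 0.25
  a_13 = 24/160 = 0.15, a_23 = 56/160 = 0.35, a_33 = 8/160 = 0.05
I − A =
  [   1.00    -0.25    -0.15]
  [  -0.15     0.85    -0.35]
  [  -0.35    -0.25     0.95]
Cofactors of I−A, C_ij = (−1)^(i+j)·(minor ij) (rows/columns in the sector order above):
  C_11 = (0.85)(0.95) − (-0.35)(-0.25) = 0.7200
  C_12 = −[(-0.15)(0.95) − (-0.35)(-0.35)] = 0.2650
  C_13 = (-0.15)(-0.25) − (0.85)(-0.35) = 0.3350
  C_21 = −[(-0.25)(0.95) − (-0.15)(-0.25)] = 0.2750
  C_22 = (1.00)(0.95) − (-0.15)(-0.35) = 0.8975
  C_23 = −[(1.00)(-0.25) − (-0.25)(-0.35)] = 0.3375
  C_31 = (-0.25)(-0.35) − (-0.15)(0.85) = 0.2150
  C_32 = −[(1.00)(-0.35) − (-0.15)(-0.15)] = 0.3725
  C_33 = (1.00)(0.85) − (-0.25)(-0.15) = 0.8125
det(I−A) = Σ_j (I−A)_1j·C_1j = (1.00)(0.7200) + (-0.25)(0.2650) + (-0.15)(0.3350) = 0.6035
adj(I−A) = Cᵀ =
  [ 0.7200   0.2750   0.2150]
  [ 0.2650   0.8975   0.3725]
  [ 0.3350   0.3375   0.8125]
(I − A)⁻¹ = adj(I−A) / det(I−A) ≈
  [   1.1930     0.4557     0.3563]
  [   0.4391     1.4872     0.6172]
  [   0.5551     0.5592     1.3463]
First solve x = (I − A)⁻¹ d = adj(I−A)·d / det(I−A); in particular x_2 = (0.2650·115 + 0.8975·120 + 0.3725·85) / 0.6035 = 169.8375 / 0.6035 ≈ 281.421.
Intermediate flow from 2 to 2: z_22 = a_22 · x_2 = 0.15 × 169.8375 / 0.6035 = 25.475625 / 0.6035 ≈ 42.2.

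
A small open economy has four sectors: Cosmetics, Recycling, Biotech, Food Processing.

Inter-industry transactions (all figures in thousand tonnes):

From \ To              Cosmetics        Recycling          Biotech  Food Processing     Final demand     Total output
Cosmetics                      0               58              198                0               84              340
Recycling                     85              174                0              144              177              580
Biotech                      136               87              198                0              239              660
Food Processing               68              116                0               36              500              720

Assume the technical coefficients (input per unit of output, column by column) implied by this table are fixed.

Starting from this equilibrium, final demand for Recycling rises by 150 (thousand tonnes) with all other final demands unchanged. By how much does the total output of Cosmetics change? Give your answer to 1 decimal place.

Technical coefficients a_ij = z_ij / X_j:
  a_CC = 0/340 = 0.00, a_RC = 85/340 = 0.25, a_BC = 136/340 = 0.40, a_FC = 68/340 = 0.20
  a_CR = 58/580 = 0.10, a_RR = 174/580 = 0.30, a_BR = 87/580 = 0.15, a_FR = 116/580 = 0.20
  a_CB = 198/660 = 0.30, a_RB = 0/660 = 0.00, a_BB = 198/660 = 0.30, a_FB = 0/660 = 0.00
  a_CF = 0/720 = 0.00, a_RF = 144/720 = 0.20, a_BF = 0/720 = 0.00, a_FF = 36/720 = 0.05
I − A =
  [   1.00    -0.10    -0.30     0.00]
  [  -0.25     0.70     0.00    -0.20]
  [  -0.40    -0.15     0.70     0.00]
  [  -0.20    -0.20     0.00     0.95]
Compute the cofactors C_ij = (−1)^(i+j)·(3×3 minor ij) of I−A; the adjugate is their transpose:
adj(I−A) = Cᵀ =
  [ 0.437500   0.109250   0.187500   0.023000]
  [ 0.194250   0.551000   0.083250   0.116000]
  [ 0.291625   0.180500   0.597250   0.038000]
  [ 0.133000   0.139000   0.057000   0.377250]
det(I−A) = Σ_j (I−A)_1j·C_1j = (1.00)(0.437500) + (-0.10)(0.194250) + (-0.30)(0.291625) + (0.00)(0.133000) = 0.3305875
(I − A)⁻¹ = adj(I−A) / det(I−A) ≈
  [   1.3234     0.3305     0.5672     0.0696]
  [   0.5876     1.6667     0.2518     0.3509]
  [   0.8821     0.5460     1.8066     0.1149]
  [   0.4023     0.4205     0.1724     1.1412]
Δx = (I − A)⁻¹ Δd with Δd having +150 in the Recycling component and 0 elsewhere.
So Δx_C = L_CR · (+150), where L_CR = adj(I−A)_CR / det(I−A) = 0.109250 / 0.3305875.
Δx_C = 0.109250 × (+150) / 0.3305875 = 16.3875 / 0.3305875 ≈ 49.6.

Δx_C = 49.6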